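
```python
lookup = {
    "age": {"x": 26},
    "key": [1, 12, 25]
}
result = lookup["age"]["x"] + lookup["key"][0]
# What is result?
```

Trace:
`lookup = { ...` → lookup = {'age': {'x': 26}, 'key': [1, 12, 25]}
`result = lookup["age"]["x"] + lookup["key"][0]` → result = 27
So result = 27

Answer: 27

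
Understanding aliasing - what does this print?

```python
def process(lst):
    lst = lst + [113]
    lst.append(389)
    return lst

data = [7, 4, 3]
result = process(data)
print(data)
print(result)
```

Key concept: rebinding parameter vs mutation.
Step by step:
`data = [7, 4, 3]` → data = [7, 4, 3]
`result = process(data)` → result = [7, 4, 3, 113, 389]
`print(data)` → prints [7, 4, 3]
`print(result)` → prints [7, 4, 3, 113, 389]

Answer:
[7, 4, 3]
[7, 4, 3, 113, 389]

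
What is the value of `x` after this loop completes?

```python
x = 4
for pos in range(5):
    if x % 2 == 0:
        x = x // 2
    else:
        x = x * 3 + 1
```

Collatz-style transformation from 4
`x` takes the values: 4 → 2 → 1 → 4 → 2 → 1

Answer: 1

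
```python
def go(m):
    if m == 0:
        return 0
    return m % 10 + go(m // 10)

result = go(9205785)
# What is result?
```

Sum of digits of 9205785: 5 + 8 + 7 + 5 + 0 + 2 + 9 = 36

Answer: 36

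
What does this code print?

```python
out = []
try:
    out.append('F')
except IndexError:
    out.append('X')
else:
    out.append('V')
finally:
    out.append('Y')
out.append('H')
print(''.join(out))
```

Execution trace: 'F' (try body, no exception) → 'V' (else) → 'Y' (finally) → 'H' (after the try/except). Output: FVYH

Answer: FVYH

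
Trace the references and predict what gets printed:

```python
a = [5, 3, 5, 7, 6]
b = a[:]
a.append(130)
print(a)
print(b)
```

Key concept: slice [:] creates copy.
Step by step:
`a = [5, 3, 5, 7, 6]` → a = [5, 3, 5, 7, 6]
`b = a[:]` → b = [5, 3, 5, 7, 6]
`a.append(130)` → a = [5, 3, 5, 7, 6, 130]
`print(a)` → prints [5, 3, 5, 7, 6, 130]
`print(b)` → prints [5, 3, 5, 7, 6]

Answer:
[5, 3, 5, 7, 6, 130]
[5, 3, 5, 7, 6]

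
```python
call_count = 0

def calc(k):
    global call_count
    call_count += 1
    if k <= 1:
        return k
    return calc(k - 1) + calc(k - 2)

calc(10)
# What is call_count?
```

Calls(k) = 1 + Calls(k-1) + Calls(k-2); Calls(0)=Calls(1)=1. For k=10 this gives 177.

Answer: 177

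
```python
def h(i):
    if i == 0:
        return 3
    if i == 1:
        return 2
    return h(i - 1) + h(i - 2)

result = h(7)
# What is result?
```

Build up from base cases: h(0)=3, h(1)=2, h(2)=5, h(3)=7, h(4)=12, h(5)=19, h(6)=31, ..., h(7)=50

Answer: 50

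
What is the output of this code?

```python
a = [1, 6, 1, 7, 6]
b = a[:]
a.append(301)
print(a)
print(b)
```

Key concept: slice [:] creates copy.
Step by step:
`a = [1, 6, 1, 7, 6]` → a = [1, 6, 1, 7, 6]
`b = a[:]` → b = [1, 6, 1, 7, 6]
`a.append(301)` → a = [1, 6, 1, 7, 6, 301]
`print(a)` → prints [1, 6, 1, 7, 6, 301]
`print(b)` → prints [1, 6, 1, 7, 6]

Answer:
[1, 6, 1, 7, 6, 301]
[1, 6, 1, 7, 6]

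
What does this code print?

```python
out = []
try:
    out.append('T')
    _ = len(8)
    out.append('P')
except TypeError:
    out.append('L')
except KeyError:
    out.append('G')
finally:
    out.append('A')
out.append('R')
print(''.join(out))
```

Execution trace: 'T' (try body) → 'L' (except TypeError) → 'A' (finally) → 'R' (after the try/except). Output: TLAR

Answer: TLAR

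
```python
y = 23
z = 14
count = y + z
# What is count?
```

Trace:
`y = 23` → y = 23
`z = 14` → z = 14
`count = y + z` → count = 37
So count = 37

Answer: 37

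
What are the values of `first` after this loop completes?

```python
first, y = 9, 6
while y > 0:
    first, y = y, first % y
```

GCD of 9 and 6
`first` takes the values: 9 → 6 → 3

Answer: 3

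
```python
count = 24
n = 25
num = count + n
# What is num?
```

Trace:
`count = 24` → count = 24
`n = 25` → n = 25
`num = count + n` → num = 49
So num = 49

Answer: 49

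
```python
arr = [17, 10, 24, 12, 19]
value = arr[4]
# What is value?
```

Trace:
`arr = [17, 10, 24, 12, 19]` → arr = [17, 10, 24, 12, 19]
`value = arr[4]` → value = 19
So value = 19

Answer: 19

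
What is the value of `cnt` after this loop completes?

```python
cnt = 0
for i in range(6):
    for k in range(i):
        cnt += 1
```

Triangle number: 0+1+2+...+5
`cnt` takes the values: 0 → 1 → 2 → 3 → 4 → 5 → 6 → 7 → 8 → 9 → 10 → 11 → 12 → 13 → 14 → 15

Answer: 15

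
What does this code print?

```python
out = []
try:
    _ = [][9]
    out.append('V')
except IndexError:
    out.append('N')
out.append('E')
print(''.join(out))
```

Execution trace: 'N' (except IndexError) → 'E' (after the try/except). Output: NE

Answer: NE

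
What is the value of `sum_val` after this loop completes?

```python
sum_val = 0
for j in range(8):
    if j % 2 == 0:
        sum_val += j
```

Sum of even numbers 0 to 7
`sum_val` takes the values: 0 → 2 → 6 → 12

Answer: 12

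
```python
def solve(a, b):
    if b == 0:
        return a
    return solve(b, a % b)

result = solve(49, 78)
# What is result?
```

solve(49, 78) -> solve(78, 49) -> solve(49, 29) -> solve(29, 20) -> solve(20, 9) -> solve(9, 2) -> solve(2, 1) -> solve(1, 0) -> 1

Answer: 1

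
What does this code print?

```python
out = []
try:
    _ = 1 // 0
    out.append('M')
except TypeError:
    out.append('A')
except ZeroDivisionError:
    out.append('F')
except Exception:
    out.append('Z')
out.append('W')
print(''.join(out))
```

Execution trace: 'F' (except ZeroDivisionError) → 'W' (after the try/except). Output: FW

Answer: FW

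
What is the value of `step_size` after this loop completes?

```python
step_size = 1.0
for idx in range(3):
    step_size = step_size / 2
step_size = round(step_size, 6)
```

Halving LR 3 times: 1 / 2^3
`step_size` takes the values: 1.0 → 0.5 → 0.25 → 0.125

Answer: 0.125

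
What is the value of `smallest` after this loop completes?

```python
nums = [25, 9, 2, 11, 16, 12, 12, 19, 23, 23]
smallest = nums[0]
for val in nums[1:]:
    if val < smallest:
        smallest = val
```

Minimum of [25, 9, 2, 11, 16, 12, 12, 19, 23, 23]
`smallest` takes the values: 25 → 9 → 2

Answer: 2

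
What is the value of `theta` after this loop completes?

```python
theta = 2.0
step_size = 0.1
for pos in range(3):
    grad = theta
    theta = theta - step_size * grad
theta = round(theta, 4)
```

Gradient descent: w = 2.0 * (1 - 0.1)^3
`theta` takes the values: 2.0 → 1.8 → 1.62 → 1.458

Answer: 1.458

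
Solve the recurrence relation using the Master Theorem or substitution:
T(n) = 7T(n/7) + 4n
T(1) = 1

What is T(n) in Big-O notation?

By Master Theorem: a=7, b=7, f(n)=4n. Since log_7(7) = 1 and f(n) = Θ(n^1), Case 2 applies. T(n) = O(n log n).

Answer: O(n log n)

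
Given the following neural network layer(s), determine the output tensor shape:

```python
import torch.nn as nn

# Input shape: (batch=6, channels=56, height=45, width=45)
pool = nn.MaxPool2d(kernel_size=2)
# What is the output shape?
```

Input: (6, 56, 45, 45) -> Output: (6, 56, 22, 22)

Answer: (6, 56, 22, 22)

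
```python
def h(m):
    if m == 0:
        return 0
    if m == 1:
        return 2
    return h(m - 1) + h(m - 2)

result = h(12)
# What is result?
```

Build up from base cases: h(0)=0, h(1)=2, h(2)=2, h(3)=4, h(4)=6, h(5)=10, h(6)=16, ..., h(12)=288

Answer: 288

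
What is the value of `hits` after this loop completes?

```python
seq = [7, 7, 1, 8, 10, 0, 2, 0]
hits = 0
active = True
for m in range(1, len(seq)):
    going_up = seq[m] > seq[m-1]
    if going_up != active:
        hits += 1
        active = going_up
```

Count direction changes in [7, 7, 1, 8, 10, 0, 2, 0]
`hits` takes the values: 0 → 1 → 2 → 3 → 4 → 5

Answer: 5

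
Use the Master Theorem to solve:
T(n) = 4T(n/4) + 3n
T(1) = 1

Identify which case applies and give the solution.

a=4, b=4, f(n)=3n. log_4(4) = 1. Since c=1 = 1, Case 2 applies: T(n) = Θ(n^log_b(a) · log n) = O(n log n).

Answer: O(n log n) - Case 2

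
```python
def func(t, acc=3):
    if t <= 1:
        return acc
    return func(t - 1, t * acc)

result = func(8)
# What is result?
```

Accumulator trace (n, acc): (8, 3) -> (7, 24) -> (6, 168) -> (5, 1008) -> (4, 5040) -> (3, 20160) -> (2, 60480) -> (1, 120960) -> return 120960

Answer: 120960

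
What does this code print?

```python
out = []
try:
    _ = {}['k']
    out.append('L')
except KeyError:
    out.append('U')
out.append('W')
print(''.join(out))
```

Execution trace: 'U' (except KeyError) → 'W' (after the try/except). Output: UW

Answer: UW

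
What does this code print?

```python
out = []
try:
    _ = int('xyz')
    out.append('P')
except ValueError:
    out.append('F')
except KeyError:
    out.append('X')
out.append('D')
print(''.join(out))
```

Execution trace: 'F' (except ValueError) → 'D' (after the try/except). Output: FD

Answer: FD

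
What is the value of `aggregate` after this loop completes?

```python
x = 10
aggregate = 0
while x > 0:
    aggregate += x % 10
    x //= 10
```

Sum digits of 10
`aggregate` takes the values: 0 → 1

Answer: 1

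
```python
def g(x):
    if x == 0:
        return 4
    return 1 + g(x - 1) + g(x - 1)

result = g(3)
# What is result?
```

g(x) = 1 + 2·g(x-1), g(0)=4. Closed form: (4+1)·2^3 - 1 = 39.

Answer: 39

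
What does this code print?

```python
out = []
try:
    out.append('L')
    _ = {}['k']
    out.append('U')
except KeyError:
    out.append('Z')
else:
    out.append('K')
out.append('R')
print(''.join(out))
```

Execution trace: 'L' (try body) → 'Z' (except KeyError) → 'R' (after the try/except). Output: LZR

Answer: LZR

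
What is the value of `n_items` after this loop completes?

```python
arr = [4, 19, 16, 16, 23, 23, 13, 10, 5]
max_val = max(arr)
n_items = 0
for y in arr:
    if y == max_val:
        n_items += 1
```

Count of max value 23 in [4, 19, 16, 16, 23, 23, 13, 10, 5]
`n_items` takes the values: 0 → 1 → 2

Answer: 2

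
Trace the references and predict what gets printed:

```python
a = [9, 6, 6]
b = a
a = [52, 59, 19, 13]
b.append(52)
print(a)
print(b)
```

Key concept: rebinding vs mutation: a is rebound to a new list, b still points at the original.
Step by step:
`a = [9, 6, 6]` → a = [9, 6, 6]
`b = a` → b = [9, 6, 6] (same object as a)
`a = [52, 59, 19, 13]` → a = [52, 59, 19, 13]
`b.append(52)` → b = [9, 6, 6, 52]
`print(a)` → prints [52, 59, 19, 13]
`print(b)` → prints [9, 6, 6, 52]

Answer:
[52, 59, 19, 13]
[9, 6, 6, 52]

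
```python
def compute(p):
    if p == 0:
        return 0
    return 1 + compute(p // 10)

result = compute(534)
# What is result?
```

Count of digits of 534: 3

Answer: 3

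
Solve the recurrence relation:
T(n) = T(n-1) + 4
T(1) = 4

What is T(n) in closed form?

Unrolling: T(n) = T(1) + 4·(n-1) = 4 + 4(n-1) = 4n.

Answer: T(n) = 4n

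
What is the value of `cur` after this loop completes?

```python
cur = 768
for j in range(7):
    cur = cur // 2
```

Halve 7 times: 768 // 2^7 = 6
`cur` takes the values: 768 → 384 → 192 → 96 → 48 → 24 → 12 → 6

Answer: 6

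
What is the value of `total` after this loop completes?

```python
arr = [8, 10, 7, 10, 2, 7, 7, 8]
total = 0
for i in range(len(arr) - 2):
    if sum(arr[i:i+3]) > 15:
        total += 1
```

Count windows with sum > 15
`total` takes the values: 0 → 1 → 2 → 3 → 4 → 5 → 6

Answer: 6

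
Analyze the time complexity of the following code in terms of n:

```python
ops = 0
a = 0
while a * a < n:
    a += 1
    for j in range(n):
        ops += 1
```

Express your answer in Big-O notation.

Each loop level contributes: √n × n. Multiplying the contributions gives O(n√n).

Answer: O(n√n)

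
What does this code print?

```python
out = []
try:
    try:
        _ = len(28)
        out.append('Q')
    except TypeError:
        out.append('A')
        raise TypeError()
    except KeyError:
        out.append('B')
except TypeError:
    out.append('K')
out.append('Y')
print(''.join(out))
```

Execution trace: 'A' (inner except TypeError) → 'K' (outer except TypeError) → 'Y' (after the try/except). Output: AKY

Answer: AKY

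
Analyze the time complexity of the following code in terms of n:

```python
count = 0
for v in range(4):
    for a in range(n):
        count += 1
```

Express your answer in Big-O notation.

Each loop level contributes: 1 × n. Multiplying the contributions gives O(n).

Answer: O(n)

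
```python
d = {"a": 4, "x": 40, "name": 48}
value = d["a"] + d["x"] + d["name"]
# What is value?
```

Trace:
`d = {"a": 4, "x": 40, "name": 48}` → d = {'a': 4, 'x': 40, 'name': 48}
`value = d["a"] + d["x"] + d["name"]` → value = 92
So value = 92

Answer: 92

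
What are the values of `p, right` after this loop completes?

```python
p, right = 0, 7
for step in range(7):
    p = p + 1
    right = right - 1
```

p goes 0→7, right goes 7→0
`p, right` takes the values: (0, 7) → (1, 7) → (1, 6) → (2, 6) → (2, 5) → (3, 5) → (3, 4) → (4, 4) → (4, 3) → (5, 3) → (5, 2) → (6, 2) → (6, 1) → (7, 1) → (7, 0)

Answer: 7, 0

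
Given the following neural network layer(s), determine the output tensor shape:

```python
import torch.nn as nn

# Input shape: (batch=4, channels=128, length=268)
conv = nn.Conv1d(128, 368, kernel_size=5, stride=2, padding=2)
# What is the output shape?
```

Input: (4, 128, 268) -> Output: (4, 368, 134)

Answer: (4, 368, 134)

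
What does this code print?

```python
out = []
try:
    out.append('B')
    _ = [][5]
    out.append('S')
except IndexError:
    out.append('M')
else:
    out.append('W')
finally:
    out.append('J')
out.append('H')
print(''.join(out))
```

Execution trace: 'B' (try body) → 'M' (except IndexError) → 'J' (finally) → 'H' (after the try/except). Output: BMJH

Answer: BMJH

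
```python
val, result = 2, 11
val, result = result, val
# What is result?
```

Trace:
`val, result = 2, 11` → val = 2; result = 11
`val, result = result, val` → val = 11; result = 2
So result = 2

Answer: 2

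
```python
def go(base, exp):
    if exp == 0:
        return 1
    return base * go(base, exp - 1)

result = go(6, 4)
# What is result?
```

go(6, 4) = 6 * 6 * 6 * 6 = 1296

Answer: 1296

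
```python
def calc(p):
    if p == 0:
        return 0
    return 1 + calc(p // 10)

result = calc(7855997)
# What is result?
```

Count of digits of 7855997: 7

Answer: 7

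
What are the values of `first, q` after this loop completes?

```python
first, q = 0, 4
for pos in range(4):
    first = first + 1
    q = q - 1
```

first goes 0→4, q goes 4→0
`first, q` takes the values: (0, 4) → (1, 4) → (1, 3) → (2, 3) → (2, 2) → (3, 2) → (3, 1) → (4, 1) → (4, 0)

Answer: 4, 0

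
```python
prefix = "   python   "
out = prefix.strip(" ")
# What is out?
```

Trace:
`prefix = "   python   "` → prefix = '   python   '
`out = prefix.strip(" ")` → out = 'python'
So out = 'python'

Answer: 'python'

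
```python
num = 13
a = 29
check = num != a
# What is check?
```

Trace:
`num = 13` → num = 13
`a = 29` → a = 29
`check = num != a` → check = True
So check = True

Answer: True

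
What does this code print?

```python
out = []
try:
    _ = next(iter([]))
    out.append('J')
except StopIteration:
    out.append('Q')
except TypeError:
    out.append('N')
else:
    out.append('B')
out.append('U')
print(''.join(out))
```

Execution trace: 'Q' (except StopIteration) → 'U' (after the try/except). Output: QU

Answer: QU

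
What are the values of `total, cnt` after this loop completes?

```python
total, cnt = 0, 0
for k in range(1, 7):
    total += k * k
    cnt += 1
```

Sum of squares and count
`total, cnt` takes the values: (0, 0) → (1, 0) → (1, 1) → (5, 1) → (5, 2) → (14, 2) → (14, 3) → (30, 3) → (30, 4) → (55, 4) → (55, 5) → (91, 5) → (91, 6)

Answer: 91, 6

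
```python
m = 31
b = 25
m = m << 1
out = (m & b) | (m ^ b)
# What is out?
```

Trace:
`m = 31` → m = 31
`b = 25` → b = 25
`m = m << 1` → m = 62
`out = (m & b) | (m ^ b)` → out = 63
So out = 63

Answer: 63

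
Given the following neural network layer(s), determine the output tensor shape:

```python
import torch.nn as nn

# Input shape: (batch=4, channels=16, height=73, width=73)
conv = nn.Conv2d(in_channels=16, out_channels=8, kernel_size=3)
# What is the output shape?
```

Input: (4, 16, 73, 73) -> Output: (4, 8, 71, 71)

Answer: (4, 8, 71, 71)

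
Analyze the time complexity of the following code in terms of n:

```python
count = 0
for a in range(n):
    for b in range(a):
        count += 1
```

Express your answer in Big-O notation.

Each loop level contributes: n × n. Multiplying the contributions gives O(n^2).

Answer: O(n^2)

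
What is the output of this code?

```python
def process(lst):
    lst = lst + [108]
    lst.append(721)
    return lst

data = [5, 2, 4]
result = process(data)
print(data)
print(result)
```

Key concept: rebinding parameter vs mutation.
Step by step:
`data = [5, 2, 4]` → data = [5, 2, 4]
`result = process(data)` → result = [5, 2, 4, 108, 721]
`print(data)` → prints [5, 2, 4]
`print(result)` → prints [5, 2, 4, 108, 721]

Answer:
[5, 2, 4]
[5, 2, 4, 108, 721]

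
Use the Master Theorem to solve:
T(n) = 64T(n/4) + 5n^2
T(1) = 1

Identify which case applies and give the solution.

a=64, b=4, f(n)=5n^2. log_4(64) = 3. Since c=2 < 3, Case 1 applies: T(n) = Θ(n^log_b(a)) = O(n^3).

Answer: O(n^3) - Case 1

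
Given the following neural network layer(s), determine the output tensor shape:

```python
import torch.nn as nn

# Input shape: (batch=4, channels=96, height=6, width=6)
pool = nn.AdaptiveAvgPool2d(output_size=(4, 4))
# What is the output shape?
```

Input: (4, 96, 6, 6) -> Output: (4, 96, 4, 4)

Answer: (4, 96, 4, 4)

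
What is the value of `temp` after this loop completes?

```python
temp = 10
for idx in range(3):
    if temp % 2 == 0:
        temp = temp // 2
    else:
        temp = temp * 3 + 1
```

Collatz-style transformation from 10
`temp` takes the values: 10 → 5 → 16 → 8

Answer: 8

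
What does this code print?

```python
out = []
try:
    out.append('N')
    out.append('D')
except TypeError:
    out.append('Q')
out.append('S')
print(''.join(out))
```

Execution trace: 'N' (try body) → 'D' (try body, no exception) → 'S' (after the try/except). Output: NDS

Answer: NDS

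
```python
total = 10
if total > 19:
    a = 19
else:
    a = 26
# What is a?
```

Trace:
`total = 10` → total = 10
`if total > 19: ...` → total > 19 is False, take else branch → a = 26
So a = 26

Answer: 26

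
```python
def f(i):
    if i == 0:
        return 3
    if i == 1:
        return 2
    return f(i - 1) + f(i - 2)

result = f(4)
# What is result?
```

Build up from base cases: f(0)=3, f(1)=2, f(2)=5, f(3)=7, f(4)=12

Answer: 12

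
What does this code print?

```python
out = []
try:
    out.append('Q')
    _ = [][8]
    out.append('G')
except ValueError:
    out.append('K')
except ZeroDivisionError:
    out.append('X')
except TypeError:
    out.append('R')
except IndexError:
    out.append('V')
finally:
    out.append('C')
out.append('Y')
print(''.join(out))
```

Execution trace: 'Q' (try body) → 'V' (except IndexError) → 'C' (finally) → 'Y' (after the try/except). Output: QVCY

Answer: QVCY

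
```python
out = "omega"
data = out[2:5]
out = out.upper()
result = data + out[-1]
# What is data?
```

Trace:
`out = "omega"` → out = 'omega'
`data = out[2:5]` → data = 'ega'
`out = out.upper()` → out = 'OMEGA'
`result = data + out[-1]` → result = 'egaA'
So data = 'ega'

Answer: 'ega'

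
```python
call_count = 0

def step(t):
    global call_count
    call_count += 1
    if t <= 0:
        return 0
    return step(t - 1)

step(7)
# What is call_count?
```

Linear recursion stepping by 1: 8 calls from t=7 down to ≤0.

Answer: 8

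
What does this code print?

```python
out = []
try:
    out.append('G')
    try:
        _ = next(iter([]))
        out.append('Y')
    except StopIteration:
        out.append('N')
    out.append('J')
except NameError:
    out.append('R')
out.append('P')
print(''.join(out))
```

Execution trace: 'G' (try body) → 'N' (inner except StopIteration) → 'J' (try body, no exception) → 'P' (after the try/except). Output: GNJP

Answer: GNJP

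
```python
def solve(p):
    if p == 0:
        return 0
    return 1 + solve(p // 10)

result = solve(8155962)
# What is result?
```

Count of digits of 8155962: 7

Answer: 7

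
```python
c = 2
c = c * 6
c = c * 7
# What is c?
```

Trace:
`c = 2` → c = 2
`c = c * 6` → c = 12
`c = c * 7` → c = 84
So c = 84

Answer: 84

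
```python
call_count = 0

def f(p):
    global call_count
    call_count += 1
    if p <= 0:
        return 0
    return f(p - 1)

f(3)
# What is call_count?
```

Linear recursion stepping by 1: 4 calls from p=3 down to ≤0.

Answer: 4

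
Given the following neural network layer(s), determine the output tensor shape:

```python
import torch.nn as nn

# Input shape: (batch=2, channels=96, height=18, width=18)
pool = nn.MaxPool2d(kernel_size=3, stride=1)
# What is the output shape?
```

Input: (2, 96, 18, 18) -> Output: (2, 96, 16, 16)

Answer: (2, 96, 16, 16)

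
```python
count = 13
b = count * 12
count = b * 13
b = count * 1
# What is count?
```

Trace:
`count = 13` → count = 13
`b = count * 12` → b = 156
`count = b * 13` → count = 2028
`b = count * 1` → b = 2028
So count = 2028

Answer: 2028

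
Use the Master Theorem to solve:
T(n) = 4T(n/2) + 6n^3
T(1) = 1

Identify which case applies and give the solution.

a=4, b=2, f(n)=6n^3. log_2(4) = 2. Since c=3 > 2 and the regularity condition holds (4(n/2)^3 = (4/2^3)n^3 with 4/2^3 < 1), Case 3 applies: T(n) = Θ(f(n)) = O(n^3).

Answer: O(n^3) - Case 3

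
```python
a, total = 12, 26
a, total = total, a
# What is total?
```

Trace:
`a, total = 12, 26` → a = 12; total = 26
`a, total = total, a` → a = 26; total = 12
So total = 12

Answer: 12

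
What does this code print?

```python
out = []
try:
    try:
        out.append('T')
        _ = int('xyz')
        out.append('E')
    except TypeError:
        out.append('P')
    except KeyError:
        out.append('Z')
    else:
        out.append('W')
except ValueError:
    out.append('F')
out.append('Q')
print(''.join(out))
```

Execution trace: 'T' (try body) → 'F' (outer except ValueError) → 'Q' (after the try/except). Output: TFQ

Answer: TFQ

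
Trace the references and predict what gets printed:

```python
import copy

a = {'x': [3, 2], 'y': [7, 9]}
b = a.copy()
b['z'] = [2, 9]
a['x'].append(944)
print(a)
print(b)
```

Key concept: shallow copy of dict with mutable values.
Step by step:
`a = {'x': [3, 2], 'y': [7, 9]}` → a = {'x': [3, 2], 'y': [7, 9]}
`b = a.copy()` → b = {'x': [3, 2], 'y': [7, 9]}
`b['z'] = [2, 9]` → b = {'x': [3, 2], 'y': [7, 9], 'z': [2, 9]}
`a['x'].append(944)` → a = {'x': [3, 2, 944], 'y': [7, 9]}; b = {'x': [3, 2, 944], 'y': [7, 9], 'z': [2, 9]}
`print(a)` → prints {'x': [3, 2, 944], 'y': [7, 9]}
`print(b)` → prints {'x': [3, 2, 944], 'y': [7, 9], 'z': [2, 9]}

Answer:
{'x': [3, 2, 944], 'y': [7, 9]}
{'x': [3, 2, 944], 'y': [7, 9], 'z': [2, 9]}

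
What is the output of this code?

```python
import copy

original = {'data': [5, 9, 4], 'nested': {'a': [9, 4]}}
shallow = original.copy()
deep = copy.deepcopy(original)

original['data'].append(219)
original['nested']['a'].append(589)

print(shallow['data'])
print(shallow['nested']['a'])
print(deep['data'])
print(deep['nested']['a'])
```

Key concept: comparing shallow vs deep copy.
Step by step:
`original = {'data': [5, 9, 4], 'nested': {'a': [9, 4]}}` → original = {'data': [5, 9, 4], 'nested': {'a': [9, 4]}}
`shallow = original.copy()` → shallow = {'data': [5, 9, 4], 'nested': {'a': [9, 4]}}
`deep = copy.deepcopy(original)` → deep = {'data': [5, 9, 4], 'nested': {'a': [9, 4]}}
`original['data'].append(219)` → original = {'data': [5, 9, 4, 219], 'nested': {'a': [9, 4]}}; shallow = {'data': [5, 9, 4, 219], 'nested': {'a': [9, 4]}}
`original['nested']['a'].append(589)` → original = {'data': [5, 9, 4, 219], 'nested': {'a': [9, 4, 589]}}; shallow = {'data': [5, 9, 4, 219], 'nested': {'a': [9, 4, 589]}}
`print(shallow['data'])` → prints [5, 9, 4, 219]
`print(shallow['nested']['a'])` → prints [9, 4, 589]
`print(deep['data'])` → prints [5, 9, 4]
`print(deep['nested']['a'])` → prints [9, 4]

Answer:
[5, 9, 4, 219]
[9, 4, 589]
[5, 9, 4]
[9, 4]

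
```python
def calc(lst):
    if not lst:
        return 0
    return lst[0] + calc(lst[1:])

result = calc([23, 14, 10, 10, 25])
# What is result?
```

23 + 14 + 10 + 10 + 25 + 0 = 82

Answer: 82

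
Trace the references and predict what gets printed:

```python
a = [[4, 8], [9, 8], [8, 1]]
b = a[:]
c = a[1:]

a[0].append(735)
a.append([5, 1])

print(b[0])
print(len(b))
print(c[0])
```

Key concept: slice with nested mutation.
Step by step:
`a = [[4, 8], [9, 8], [8, 1]]` → a = [[4, 8], [9, 8], [8, 1]]
`b = a[:]` → b = [[4, 8], [9, 8], [8, 1]]
`c = a[1:]` → c = [[9, 8], [8, 1]]
`a[0].append(735)` → a = [[4, 8, 735], [9, 8], [8, 1]]; b = [[4, 8, 735], [9, 8], [8, 1]]
`a.append([5, 1])` → a = [[4, 8, 735], [9, 8], [8, 1], [5, 1]]
`print(b[0])` → prints [4, 8, 735]
`print(len(b))` → prints 3
`print(c[0])` → prints [9, 8]

Answer:
[4, 8, 735]
3
[9, 8]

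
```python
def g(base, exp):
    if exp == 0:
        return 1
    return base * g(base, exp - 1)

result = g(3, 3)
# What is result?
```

g(3, 3) = 3 * 3 * 3 = 27

Answer: 27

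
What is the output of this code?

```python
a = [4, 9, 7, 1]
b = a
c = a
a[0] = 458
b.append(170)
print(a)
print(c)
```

Key concept: multiple aliases.
Step by step:
`a = [4, 9, 7, 1]` → a = [4, 9, 7, 1]
`b = a` → b = [4, 9, 7, 1] (same object as a)
`c = a` → c = [4, 9, 7, 1] (same object as a, b)
`a[0] = 458` → a = [458, 9, 7, 1] (same object as b, c); b = [458, 9, 7, 1] (same object as a, c); c = [458, 9, 7, 1] (same object as a, b)
`b.append(170)` → a = [458, 9, 7, 1, 170] (same object as b, c); b = [458, 9, 7, 1, 170] (same object as a, c); c = [458, 9, 7, 1, 170] (same object as a, b)
`print(a)` → prints [458, 9, 7, 1, 170]
`print(c)` → prints [458, 9, 7, 1, 170]

Answer:
[458, 9, 7, 1, 170]
[458, 9, 7, 1, 170]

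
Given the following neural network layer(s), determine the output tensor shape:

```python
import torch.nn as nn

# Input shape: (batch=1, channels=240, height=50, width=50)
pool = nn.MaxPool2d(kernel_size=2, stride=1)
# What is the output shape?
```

Input: (1, 240, 50, 50) -> Output: (1, 240, 49, 49)

Answer: (1, 240, 49, 49)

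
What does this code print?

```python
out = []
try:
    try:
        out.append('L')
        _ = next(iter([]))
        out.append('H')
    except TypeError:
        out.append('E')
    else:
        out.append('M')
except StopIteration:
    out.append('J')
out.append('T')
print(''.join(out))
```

Execution trace: 'L' (inner try body) → 'J' (outer except StopIteration) → 'T' (after the try/except). Output: LJT

Answer: LJT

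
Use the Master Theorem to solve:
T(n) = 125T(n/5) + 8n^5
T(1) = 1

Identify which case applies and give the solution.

a=125, b=5, f(n)=8n^5. log_5(125) = 3. Since c=5 > 3 and the regularity condition holds (125(n/5)^5 = (125/5^5)n^5 with 125/5^5 < 1), Case 3 applies: T(n) = Θ(f(n)) = O(n^5).

Answer: O(n^5) - Case 3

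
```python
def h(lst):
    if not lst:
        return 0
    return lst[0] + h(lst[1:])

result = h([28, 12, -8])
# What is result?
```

28 + 12 + (-8) + 0 = 32

Answer: 32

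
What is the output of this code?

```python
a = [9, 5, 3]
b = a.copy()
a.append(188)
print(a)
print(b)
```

Key concept: list.copy() creates independent copy.
Step by step:
`a = [9, 5, 3]` → a = [9, 5, 3]
`b = a.copy()` → b = [9, 5, 3]
`a.append(188)` → a = [9, 5, 3, 188]
`print(a)` → prints [9, 5, 3, 188]
`print(b)` → prints [9, 5, 3]

Answer:
[9, 5, 3, 188]
[9, 5, 3]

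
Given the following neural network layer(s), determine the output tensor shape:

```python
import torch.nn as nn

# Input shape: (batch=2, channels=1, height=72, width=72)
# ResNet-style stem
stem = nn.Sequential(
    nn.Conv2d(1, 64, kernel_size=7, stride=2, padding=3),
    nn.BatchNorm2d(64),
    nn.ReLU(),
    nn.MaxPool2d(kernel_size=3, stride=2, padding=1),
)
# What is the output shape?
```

Input: (2, 1, 72, 72) -> after Conv2d 7x7 stride=2: (2, 64, 36, 36) -> Output: (2, 64, 18, 18)

Answer: (2, 64, 18, 18)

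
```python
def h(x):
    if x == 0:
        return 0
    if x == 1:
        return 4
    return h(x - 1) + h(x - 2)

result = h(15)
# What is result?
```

Build up from base cases: h(0)=0, h(1)=4, h(2)=4, h(3)=8, h(4)=12, h(5)=20, h(6)=32, ..., h(15)=2440

Answer: 2440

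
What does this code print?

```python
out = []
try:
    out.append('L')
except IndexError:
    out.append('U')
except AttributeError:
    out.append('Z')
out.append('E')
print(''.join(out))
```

Execution trace: 'L' (try body, no exception) → 'E' (after the try/except). Output: LE

Answer: LE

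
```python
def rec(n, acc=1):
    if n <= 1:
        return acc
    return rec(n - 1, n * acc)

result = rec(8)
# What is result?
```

Accumulator trace (n, acc): (8, 1) -> (7, 8) -> (6, 56) -> (5, 336) -> (4, 1680) -> (3, 6720) -> (2, 20160) -> (1, 40320) -> return 40320

Answer: 40320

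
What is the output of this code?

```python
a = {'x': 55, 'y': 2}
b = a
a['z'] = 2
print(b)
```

Key concept: dict aliasing.
Step by step:
`a = {'x': 55, 'y': 2}` → a = {'x': 55, 'y': 2}
`b = a` → b = {'x': 55, 'y': 2} (same object as a)
`a['z'] = 2` → a = {'x': 55, 'y': 2, 'z': 2} (same object as b); b = {'x': 55, 'y': 2, 'z': 2} (same object as a)
`print(b)` → prints {'x': 55, 'y': 2, 'z': 2}

Answer: {'x': 55, 'y': 2, 'z': 2}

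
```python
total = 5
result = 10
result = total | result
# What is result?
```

Trace:
`total = 5` → total = 5
`result = 10` → result = 10
`result = total | result` → result = 15
So result = 15

Answer: 15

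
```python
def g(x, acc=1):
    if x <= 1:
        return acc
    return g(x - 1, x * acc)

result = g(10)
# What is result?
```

Accumulator trace (n, acc): (10, 1) -> (9, 10) -> (8, 90) -> (7, 720) -> (6, 5040) -> (5, 30240) -> (4, 151200) -> (3, 604800) -> (2, 1814400) -> (1, 3628800) -> return 3628800

Answer: 3628800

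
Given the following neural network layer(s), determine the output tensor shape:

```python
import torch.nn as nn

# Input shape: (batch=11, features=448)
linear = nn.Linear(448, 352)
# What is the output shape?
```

Input: (11, 448) -> Output: (11, 352)

Answer: (11, 352)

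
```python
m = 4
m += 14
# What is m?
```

Trace:
`m = 4` → m = 4
`m += 14` → m = 18
So m = 18

Answer: 18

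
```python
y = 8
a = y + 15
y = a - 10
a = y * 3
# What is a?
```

Trace:
`y = 8` → y = 8
`a = y + 15` → a = 23
`y = a - 10` → y = 13
`a = y * 3` → a = 39
So a = 39

Answer: 39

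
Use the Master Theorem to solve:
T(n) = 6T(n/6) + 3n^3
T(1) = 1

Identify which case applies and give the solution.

a=6, b=6, f(n)=3n^3. log_6(6) = 1. Since c=3 > 1 and the regularity condition holds (6(n/6)^3 = (6/6^3)n^3 with 6/6^3 < 1), Case 3 applies: T(n) = Θ(f(n)) = O(n^3).

Answer: O(n^3) - Case 3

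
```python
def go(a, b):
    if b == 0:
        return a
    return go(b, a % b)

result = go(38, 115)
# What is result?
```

go(38, 115) -> go(115, 38) -> go(38, 1) -> go(1, 0) -> 1

Answer: 1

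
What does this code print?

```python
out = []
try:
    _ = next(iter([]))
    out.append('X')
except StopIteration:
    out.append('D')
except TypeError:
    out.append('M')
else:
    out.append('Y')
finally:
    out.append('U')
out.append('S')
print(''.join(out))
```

Execution trace: 'D' (except StopIteration) → 'U' (finally) → 'S' (after the try/except). Output: DUS

Answer: DUS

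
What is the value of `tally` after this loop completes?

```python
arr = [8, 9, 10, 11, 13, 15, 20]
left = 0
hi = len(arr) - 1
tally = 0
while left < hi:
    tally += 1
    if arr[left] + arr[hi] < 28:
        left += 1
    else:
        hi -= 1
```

Steps to find pair summing to 28
`tally` takes the values: 0 → 1 → 2 → 3 → 4 → 5 → 6

Answer: 6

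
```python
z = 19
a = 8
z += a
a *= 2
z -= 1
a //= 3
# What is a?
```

Trace:
`z = 19` → z = 19
`a = 8` → a = 8
`z += a` → z = 27
`a *= 2` → a = 16
`z -= 1` → z = 26
`a //= 3` → a = 5
So a = 5

Answer: 5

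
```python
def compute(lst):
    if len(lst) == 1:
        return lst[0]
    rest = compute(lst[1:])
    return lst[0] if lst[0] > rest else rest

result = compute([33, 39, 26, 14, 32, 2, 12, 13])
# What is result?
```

Recursive max over [33, 39, 26, 14, 32, 2, 12, 13] = 39

Answer: 39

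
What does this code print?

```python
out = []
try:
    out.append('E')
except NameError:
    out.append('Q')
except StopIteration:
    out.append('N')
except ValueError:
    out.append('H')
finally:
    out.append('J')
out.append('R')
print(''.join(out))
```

Execution trace: 'E' (try body, no exception) → 'J' (finally) → 'R' (after the try/except). Output: EJR

Answer: EJR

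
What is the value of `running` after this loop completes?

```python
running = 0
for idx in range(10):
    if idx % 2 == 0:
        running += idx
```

Sum of even numbers 0 to 9
`running` takes the values: 0 → 2 → 6 → 12 → 20

Answer: 20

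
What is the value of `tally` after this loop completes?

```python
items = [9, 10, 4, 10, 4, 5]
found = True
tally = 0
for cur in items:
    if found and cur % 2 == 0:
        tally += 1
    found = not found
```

Count even values at even positions
`tally` takes the values: 0 → 1 → 2

Answer: 2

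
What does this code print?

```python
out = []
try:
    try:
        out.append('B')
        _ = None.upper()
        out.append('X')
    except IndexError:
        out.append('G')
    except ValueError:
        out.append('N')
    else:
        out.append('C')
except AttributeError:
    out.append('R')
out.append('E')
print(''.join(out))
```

Execution trace: 'B' (try body) → 'R' (outer except AttributeError) → 'E' (after the try/except). Output: BRE

Answer: BRE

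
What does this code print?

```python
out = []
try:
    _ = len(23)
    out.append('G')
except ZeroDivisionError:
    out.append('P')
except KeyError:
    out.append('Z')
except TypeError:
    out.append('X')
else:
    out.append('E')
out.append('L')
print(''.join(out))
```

Execution trace: 'X' (except TypeError) → 'L' (after the try/except). Output: XL

Answer: XL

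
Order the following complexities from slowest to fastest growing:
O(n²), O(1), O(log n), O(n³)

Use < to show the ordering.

Ordered by growth rate: O(1) < O(log n) < O(n²) < O(n³)

Answer: O(1) < O(log n) < O(n²) < O(n³)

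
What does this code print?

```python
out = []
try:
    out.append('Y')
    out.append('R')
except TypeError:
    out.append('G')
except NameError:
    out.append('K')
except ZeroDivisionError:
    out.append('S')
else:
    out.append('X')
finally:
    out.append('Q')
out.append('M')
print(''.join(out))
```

Execution trace: 'Y' (try body) → 'R' (try body, no exception) → 'X' (else) → 'Q' (finally) → 'M' (after the try/except). Output: YRXQM

Answer: YRXQM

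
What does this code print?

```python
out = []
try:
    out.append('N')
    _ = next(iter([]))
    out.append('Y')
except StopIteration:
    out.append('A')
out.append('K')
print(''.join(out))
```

Execution trace: 'N' (try body) → 'A' (except StopIteration) → 'K' (after the try/except). Output: NAK

Answer: NAK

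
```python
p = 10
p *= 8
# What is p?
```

Trace:
`p = 10` → p = 10
`p *= 8` → p = 80
So p = 80

Answer: 80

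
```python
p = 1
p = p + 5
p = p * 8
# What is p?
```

Trace:
`p = 1` → p = 1
`p = p + 5` → p = 6
`p = p * 8` → p = 48
So p = 48

Answer: 48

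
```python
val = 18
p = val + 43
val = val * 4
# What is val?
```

Trace:
`val = 18` → val = 18
`p = val + 43` → p = 61
`val = val * 4` → val = 72
So val = 72

Answer: 72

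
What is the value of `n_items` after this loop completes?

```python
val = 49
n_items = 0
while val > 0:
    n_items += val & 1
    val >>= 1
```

Count set bits in 49 (binary: 0b110001)
`n_items` takes the values: 0 → 1 → 2 → 3

Answer: 3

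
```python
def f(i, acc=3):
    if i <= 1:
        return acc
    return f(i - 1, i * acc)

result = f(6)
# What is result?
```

Accumulator trace (n, acc): (6, 3) -> (5, 18) -> (4, 90) -> (3, 360) -> (2, 1080) -> (1, 2160) -> return 2160

Answer: 2160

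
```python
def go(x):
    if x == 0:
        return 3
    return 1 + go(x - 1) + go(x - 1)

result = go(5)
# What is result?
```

go(x) = 1 + 2·go(x-1), go(0)=3. Closed form: (3+1)·2^5 - 1 = 127.

Answer: 127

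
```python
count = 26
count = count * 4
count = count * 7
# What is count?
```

Trace:
`count = 26` → count = 26
`count = count * 4` → count = 104
`count = count * 7` → count = 728
So count = 728

Answer: 728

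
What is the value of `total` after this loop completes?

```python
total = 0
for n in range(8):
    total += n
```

Sum of 0 to 7 = 28
`total` takes the values: 0 → 1 → 3 → 6 → 10 → 15 → 21 → 28

Answer: 28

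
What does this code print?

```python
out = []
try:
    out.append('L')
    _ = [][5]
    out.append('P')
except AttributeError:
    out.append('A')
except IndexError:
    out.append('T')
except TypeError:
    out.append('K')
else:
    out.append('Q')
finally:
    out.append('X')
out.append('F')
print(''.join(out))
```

Execution trace: 'L' (try body) → 'T' (except IndexError) → 'X' (finally) → 'F' (after the try/except). Output: LTXF

Answer: LTXF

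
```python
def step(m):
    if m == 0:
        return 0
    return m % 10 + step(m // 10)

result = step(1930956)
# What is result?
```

Sum of digits of 1930956: 6 + 5 + 9 + 0 + 3 + 9 + 1 = 33

Answer: 33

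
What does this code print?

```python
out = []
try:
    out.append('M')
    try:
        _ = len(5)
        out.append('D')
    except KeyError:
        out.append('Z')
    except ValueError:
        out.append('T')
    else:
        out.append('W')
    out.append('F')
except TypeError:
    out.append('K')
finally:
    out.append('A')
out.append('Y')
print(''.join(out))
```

Execution trace: 'M' (try body) → 'K' (except TypeError) → 'A' (finally) → 'Y' (after the try/except). Output: MKAY

Answer: MKAY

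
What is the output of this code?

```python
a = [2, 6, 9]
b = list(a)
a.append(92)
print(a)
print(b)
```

Key concept: list() constructor creates copy.
Step by step:
`a = [2, 6, 9]` → a = [2, 6, 9]
`b = list(a)` → b = [2, 6, 9]
`a.append(92)` → a = [2, 6, 9, 92]
`print(a)` → prints [2, 6, 9, 92]
`print(b)` → prints [2, 6, 9]

Answer:
[2, 6, 9, 92]
[2, 6, 9]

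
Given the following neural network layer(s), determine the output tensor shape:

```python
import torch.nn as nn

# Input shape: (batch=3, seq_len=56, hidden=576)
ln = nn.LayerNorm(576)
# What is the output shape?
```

Input: (3, 56, 576) -> Output: (3, 56, 576)

Answer: (3, 56, 576)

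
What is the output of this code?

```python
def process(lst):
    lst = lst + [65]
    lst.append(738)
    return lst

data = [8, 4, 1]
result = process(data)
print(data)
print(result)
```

Key concept: rebinding parameter vs mutation.
Step by step:
`data = [8, 4, 1]` → data = [8, 4, 1]
`result = process(data)` → result = [8, 4, 1, 65, 738]
`print(data)` → prints [8, 4, 1]
`print(result)` → prints [8, 4, 1, 65, 738]

Answer:
[8, 4, 1]
[8, 4, 1, 65, 738]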